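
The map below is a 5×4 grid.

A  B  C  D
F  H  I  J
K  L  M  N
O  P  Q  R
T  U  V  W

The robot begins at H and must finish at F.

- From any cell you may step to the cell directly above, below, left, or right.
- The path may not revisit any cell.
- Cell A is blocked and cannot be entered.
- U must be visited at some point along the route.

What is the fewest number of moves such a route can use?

Any route passes through U somewhere between H and F. Summing Manhattan distances along the two legs (H → U → F) gives a lower bound of 3 + 4 = 7 moves.
A route of 7 moves achieves this: H → L → P → U → T → O → K → F.
Since 7 matches the lower bound, it is optimal.

7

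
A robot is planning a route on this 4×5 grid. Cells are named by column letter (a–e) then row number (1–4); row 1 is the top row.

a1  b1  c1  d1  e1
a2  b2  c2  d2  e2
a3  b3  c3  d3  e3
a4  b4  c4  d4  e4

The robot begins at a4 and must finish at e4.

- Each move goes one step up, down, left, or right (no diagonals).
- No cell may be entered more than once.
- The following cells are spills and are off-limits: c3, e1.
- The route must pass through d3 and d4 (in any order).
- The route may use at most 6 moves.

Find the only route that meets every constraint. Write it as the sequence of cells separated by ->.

Any route must reach d3 and d4 and still end at e4 within 6 moves, so the order of the required stops is forced.
Route from a4: right 3 to d4, up 1 to d3, right 1 to e3, down 1 to e4 — 6 moves in all.
Check: all required cells visited; 6 ≤ 6 moves.

a4 -> b4 -> c4 -> d4 -> d3 -> e3 -> e4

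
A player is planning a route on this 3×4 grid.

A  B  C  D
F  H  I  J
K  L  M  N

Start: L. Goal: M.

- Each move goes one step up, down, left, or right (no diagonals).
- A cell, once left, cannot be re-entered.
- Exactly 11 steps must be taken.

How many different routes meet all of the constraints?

Need simple routes of exactly 11 moves from L to M (Manhattan distance 1, so 5 moves are spent on a detour and 5 undoing it).
Enumerating: L K F A B H I C D J N M.
That gives 1 route.

1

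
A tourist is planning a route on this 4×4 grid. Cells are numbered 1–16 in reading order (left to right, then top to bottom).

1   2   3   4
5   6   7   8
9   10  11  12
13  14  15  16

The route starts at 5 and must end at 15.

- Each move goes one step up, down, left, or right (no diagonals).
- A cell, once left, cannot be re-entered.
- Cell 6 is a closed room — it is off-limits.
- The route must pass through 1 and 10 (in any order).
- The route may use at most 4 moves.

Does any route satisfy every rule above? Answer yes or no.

no

Even ignoring the no-revisit rule, getting from 5 to 15, taking the cheapest ordering 5 → 1 → 10 → 15 needs at least 1 + 3 + 2 = 6 moves (Manhattan distance per leg), which exceeds the 4-move limit.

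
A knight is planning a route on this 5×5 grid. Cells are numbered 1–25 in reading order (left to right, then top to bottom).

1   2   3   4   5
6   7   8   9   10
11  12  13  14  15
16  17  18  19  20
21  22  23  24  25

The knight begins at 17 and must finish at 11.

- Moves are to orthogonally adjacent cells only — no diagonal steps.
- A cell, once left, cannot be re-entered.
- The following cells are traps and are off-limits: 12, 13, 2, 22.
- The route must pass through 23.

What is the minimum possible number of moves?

10

Any route passes through 23 somewhere between 17 and 11. Summing Manhattan distances along the two legs (17 → 23 → 11) gives a lower bound of 2 + 4 = 6 moves.
The shortest route satisfying every rule uses 10 moves: 17 → 18 → 23 → 24 → 19 → 14 → 9 → 8 → 7 → 6 → 11.
The bound of 6 isn't tight here; checking systematically, no route of length 6 through 9 satisfies every constraint (on a 4-connected grid the length of any start-to-goal walk has the same parity as the Manhattan bound, so only lengths 6, 8, 10, … need checking), so 10 is the minimum.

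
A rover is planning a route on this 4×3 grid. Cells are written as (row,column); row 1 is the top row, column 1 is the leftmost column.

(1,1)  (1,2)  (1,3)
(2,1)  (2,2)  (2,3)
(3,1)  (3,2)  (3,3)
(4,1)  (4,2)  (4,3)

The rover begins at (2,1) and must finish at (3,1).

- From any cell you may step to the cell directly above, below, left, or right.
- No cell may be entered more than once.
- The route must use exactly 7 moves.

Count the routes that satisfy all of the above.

Need simple routes of exactly 7 moves from (2,1) to (3,1) (Manhattan distance 1, so 3 moves are spent on a detour and 3 undoing it).
Branch systematically from the start, pruning whenever the remaining move budget drops below the Manhattan distance to (3,1) or differs from it in parity. Grouping the completions by first move — via (1,1): 4; via (2,2): 5 (no valid completion starts via (3,1)) — and summing: 4 + 5 = 9.
That gives 9 routes.

9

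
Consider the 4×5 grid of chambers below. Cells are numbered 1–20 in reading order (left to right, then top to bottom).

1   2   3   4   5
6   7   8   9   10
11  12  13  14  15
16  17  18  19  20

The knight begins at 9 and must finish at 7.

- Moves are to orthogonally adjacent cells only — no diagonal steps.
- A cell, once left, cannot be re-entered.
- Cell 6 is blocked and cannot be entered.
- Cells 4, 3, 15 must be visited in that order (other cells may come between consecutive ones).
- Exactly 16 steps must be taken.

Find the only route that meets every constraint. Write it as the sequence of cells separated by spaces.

9 10 5 4 3 8 13 14 15 20 19 18 17 16 11 12 7

The waypoints must appear in the order 4, 3, 15, with no cell reused.
Route from 9: right 1 to 10, up 1 to 5, left 2 to 3, down 2 to 13, right 2 to 15, down 1 to 20, left 4 to 16, up 1 to 11, right 1 to 12, up 1 to 7 — 16 moves in all.
Check: order respected (4 at step 3, 3 at step 4, 15 at step 8); 16 moves as required.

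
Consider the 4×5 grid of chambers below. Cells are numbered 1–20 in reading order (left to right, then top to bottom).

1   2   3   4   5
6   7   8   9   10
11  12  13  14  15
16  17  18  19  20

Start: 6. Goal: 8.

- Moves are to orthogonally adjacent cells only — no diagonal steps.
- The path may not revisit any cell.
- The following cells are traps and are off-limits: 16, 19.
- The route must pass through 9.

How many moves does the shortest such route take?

Any route passes through 9 somewhere between 6 and 8. Summing Manhattan distances along the two legs (6 → 9 → 8) gives a lower bound of 3 + 1 = 4 moves.
The shortest route satisfying every rule uses 6 moves: 6 → 1 → 2 → 3 → 4 → 9 → 8.
The no-revisit rule (legs can't share cells) pushes the minimum above the 4-move bound; an exhaustive check rules out every length from 4 to 5, leaving 6 as the minimum.

6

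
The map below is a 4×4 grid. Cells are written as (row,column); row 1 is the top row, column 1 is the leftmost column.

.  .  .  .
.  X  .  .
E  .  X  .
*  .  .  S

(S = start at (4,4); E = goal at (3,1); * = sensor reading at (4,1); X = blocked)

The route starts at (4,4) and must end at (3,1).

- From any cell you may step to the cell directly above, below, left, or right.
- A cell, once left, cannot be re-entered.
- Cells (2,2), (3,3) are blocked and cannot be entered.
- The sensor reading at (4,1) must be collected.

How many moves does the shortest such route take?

4

Any route passes through (4,1) somewhere between (4,4) and (3,1). Summing Manhattan distances along the two legs ((4,4) → (4,1) → (3,1)) gives a lower bound of 3 + 1 = 4 moves.
A route of 4 moves achieves this: (4,4) → (4,3) → (4,2) → (4,1) → (3,1).
Since 4 matches the lower bound, it is optimal.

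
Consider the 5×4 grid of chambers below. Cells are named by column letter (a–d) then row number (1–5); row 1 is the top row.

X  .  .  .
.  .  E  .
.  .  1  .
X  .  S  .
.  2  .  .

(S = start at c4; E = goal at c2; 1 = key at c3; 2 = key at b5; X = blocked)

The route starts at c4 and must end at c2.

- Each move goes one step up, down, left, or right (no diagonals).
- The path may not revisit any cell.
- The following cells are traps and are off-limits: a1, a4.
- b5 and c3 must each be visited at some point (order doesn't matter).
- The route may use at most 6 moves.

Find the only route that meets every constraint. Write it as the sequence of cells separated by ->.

The budget equals the shortest possible length, so every move has to be on a shortest route through the required cells.
Route from c4: down 1 to c5, left 1 to b5, up 2 to b3, right 1 to c3, up 1 to c2 — 6 moves in all.
Check: all required cells visited; 6 ≤ 6 moves.

c4 -> c5 -> b5 -> b4 -> b3 -> c3 -> c2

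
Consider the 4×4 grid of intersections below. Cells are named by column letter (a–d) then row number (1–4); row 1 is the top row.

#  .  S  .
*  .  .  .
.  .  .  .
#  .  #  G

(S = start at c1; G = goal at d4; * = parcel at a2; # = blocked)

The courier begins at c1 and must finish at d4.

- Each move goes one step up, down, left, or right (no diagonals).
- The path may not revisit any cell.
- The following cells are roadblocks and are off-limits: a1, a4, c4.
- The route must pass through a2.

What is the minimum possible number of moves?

Any route passes through a2 somewhere between c1 and d4. Summing Manhattan distances along the two legs (c1 → a2 → d4) gives a lower bound of 3 + 5 = 8 moves.
A route of 8 moves achieves this: c1 → c2 → b2 → a2 → a3 → b3 → c3 → d3 → d4.
Since 8 matches the lower bound, it is optimal.

8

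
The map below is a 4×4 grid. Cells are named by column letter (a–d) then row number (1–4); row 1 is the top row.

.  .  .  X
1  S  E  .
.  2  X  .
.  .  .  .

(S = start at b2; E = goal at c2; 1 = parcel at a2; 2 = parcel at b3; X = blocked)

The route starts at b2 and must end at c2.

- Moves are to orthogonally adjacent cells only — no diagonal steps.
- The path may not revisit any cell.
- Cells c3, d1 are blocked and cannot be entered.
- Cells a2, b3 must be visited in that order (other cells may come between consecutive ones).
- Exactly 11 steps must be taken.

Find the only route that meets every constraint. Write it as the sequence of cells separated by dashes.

The waypoints must appear in the order a2, b3, with no cell reused.
Route from b2: up to b1, left to a1, 2× down (reaching a3), right to b3, down to b4, 2× right (reaching d4), 2× up (reaching d2), left to c2 — 11 moves in all.
Check: order respected (1 at step 3, 2 at step 5); 11 moves as required.

b2 - b1 - a1 - a2 - a3 - b3 - b4 - c4 - d4 - d3 - d2 - c2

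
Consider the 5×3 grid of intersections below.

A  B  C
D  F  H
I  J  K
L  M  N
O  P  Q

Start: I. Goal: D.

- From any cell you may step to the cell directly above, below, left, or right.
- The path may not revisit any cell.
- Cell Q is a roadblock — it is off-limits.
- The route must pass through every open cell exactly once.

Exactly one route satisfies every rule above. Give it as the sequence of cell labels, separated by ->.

Need to visit all 14 open cells exactly once, starting at I and ending at D.
Cell C has only two open neighbours (H and B), so the path must pass straight through it: one of those is the cell it's entered from and the other is where it exits.
Route from I: 2× down (reaching O), right to P, up to M, right to N, up to K, left to J, up to F, right to H, up to C, 2× left (reaching A), down to D — 13 moves in all.
Check: all 14 open cells covered.

I -> L -> O -> P -> M -> N -> K -> J -> F -> H -> C -> B -> A -> D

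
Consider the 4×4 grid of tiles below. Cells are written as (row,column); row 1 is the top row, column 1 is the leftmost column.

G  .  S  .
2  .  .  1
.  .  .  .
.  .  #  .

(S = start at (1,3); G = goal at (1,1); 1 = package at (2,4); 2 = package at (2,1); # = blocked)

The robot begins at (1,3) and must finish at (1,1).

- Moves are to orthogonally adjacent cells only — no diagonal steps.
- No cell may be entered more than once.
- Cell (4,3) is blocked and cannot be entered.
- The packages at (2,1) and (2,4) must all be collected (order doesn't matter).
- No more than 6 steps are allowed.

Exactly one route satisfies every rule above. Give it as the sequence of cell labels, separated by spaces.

(1,3) (1,4) (2,4) (2,3) (2,2) (2,1) (1,1)

Any route must reach (2,1) and (2,4) and still end at (1,1) within 6 moves, so the order of the required stops is forced.
Route from (1,3): right 1 to (1,4), down 1 to (2,4), left 3 to (2,1), up 1 to (1,1) — 6 moves in all.
Check: all required cells visited; 6 ≤ 6 moves.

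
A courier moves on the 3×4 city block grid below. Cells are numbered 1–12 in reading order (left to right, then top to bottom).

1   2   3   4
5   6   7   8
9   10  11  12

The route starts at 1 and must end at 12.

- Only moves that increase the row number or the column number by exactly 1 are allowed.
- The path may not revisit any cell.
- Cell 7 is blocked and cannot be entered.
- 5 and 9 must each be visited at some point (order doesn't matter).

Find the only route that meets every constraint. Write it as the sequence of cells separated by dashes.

Moves only go right or down, so the column and row indices never decrease.
Route from 1: 2× down (reaching 9), 3× right (reaching 12) — 5 moves in all.
Check: all required cells visited.

1 - 5 - 9 - 10 - 11 - 12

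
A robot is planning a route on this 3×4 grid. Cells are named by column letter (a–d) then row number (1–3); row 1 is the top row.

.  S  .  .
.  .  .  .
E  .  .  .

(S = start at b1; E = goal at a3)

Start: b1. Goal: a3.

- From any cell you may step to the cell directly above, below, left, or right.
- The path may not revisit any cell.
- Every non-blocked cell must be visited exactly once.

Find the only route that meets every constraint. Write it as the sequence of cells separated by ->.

Need to visit all 12 open cells exactly once, starting at b1 and ending at a3.
Cell a1 has only two open neighbours (a2 and b1), so the path must pass straight through it: one of those is the cell it's entered from and the other is where it exits.
Route from b1: left 1 to a1, down 1 to a2, right 2 to c2, up 1 to c1, right 1 to d1, down 2 to d3, left 3 to a3 — 11 moves in all.
Check: all 12 open cells covered.

b1 -> a1 -> a2 -> b2 -> c2 -> c1 -> d1 -> d2 -> d3 -> c3 -> b3 -> a3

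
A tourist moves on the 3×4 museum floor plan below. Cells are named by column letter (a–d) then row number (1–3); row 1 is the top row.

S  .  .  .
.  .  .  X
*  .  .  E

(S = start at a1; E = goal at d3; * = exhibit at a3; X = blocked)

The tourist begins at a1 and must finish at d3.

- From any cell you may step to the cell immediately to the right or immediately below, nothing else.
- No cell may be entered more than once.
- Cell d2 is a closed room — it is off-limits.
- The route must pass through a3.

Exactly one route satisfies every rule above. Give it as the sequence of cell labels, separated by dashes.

Moves only go right or down, so the column and row indices never decrease.
Route from a1: 2× down (reaching a3), 3× right (reaching d3) — 5 moves in all.
Check: all required cells visited.

a1 - a2 - a3 - b3 - c3 - d3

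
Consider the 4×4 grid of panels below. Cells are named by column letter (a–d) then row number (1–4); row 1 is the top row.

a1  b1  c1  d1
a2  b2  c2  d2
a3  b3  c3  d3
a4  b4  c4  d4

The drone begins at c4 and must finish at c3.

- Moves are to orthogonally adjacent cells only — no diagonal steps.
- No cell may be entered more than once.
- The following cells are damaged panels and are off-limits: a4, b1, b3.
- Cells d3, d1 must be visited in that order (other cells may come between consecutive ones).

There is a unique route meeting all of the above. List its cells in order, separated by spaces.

c4 d4 d3 d2 d1 c1 c2 c3

The waypoints must appear in the order d3, d1, with no cell reused.
Route from c4: right 1 to d4, up 3 to d1, left 1 to c1, down 2 to c3 — 7 moves in all.
Check: order respected (d3 at step 2, d1 at step 4).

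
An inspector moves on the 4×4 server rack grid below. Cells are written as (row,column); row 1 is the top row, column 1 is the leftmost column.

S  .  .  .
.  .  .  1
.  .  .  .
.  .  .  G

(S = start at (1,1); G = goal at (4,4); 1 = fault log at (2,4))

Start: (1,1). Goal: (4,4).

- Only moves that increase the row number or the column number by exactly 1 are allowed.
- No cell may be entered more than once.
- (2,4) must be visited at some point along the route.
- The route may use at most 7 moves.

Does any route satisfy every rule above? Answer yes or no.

yes

One route that works: (1,1) → (2,1) → (2,2) → (2,3) → (2,4) → (3,4) → (4,4).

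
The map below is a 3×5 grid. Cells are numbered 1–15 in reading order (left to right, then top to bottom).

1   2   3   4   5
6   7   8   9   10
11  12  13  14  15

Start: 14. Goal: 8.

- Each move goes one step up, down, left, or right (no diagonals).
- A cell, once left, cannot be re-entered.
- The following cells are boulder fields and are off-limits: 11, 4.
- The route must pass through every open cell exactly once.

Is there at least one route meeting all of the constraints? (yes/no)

no

Cell 5 has only one open neighbour but is neither the start nor the goal, so a Hamiltonian route would have to both enter and leave it through the same neighbour — impossible without revisiting.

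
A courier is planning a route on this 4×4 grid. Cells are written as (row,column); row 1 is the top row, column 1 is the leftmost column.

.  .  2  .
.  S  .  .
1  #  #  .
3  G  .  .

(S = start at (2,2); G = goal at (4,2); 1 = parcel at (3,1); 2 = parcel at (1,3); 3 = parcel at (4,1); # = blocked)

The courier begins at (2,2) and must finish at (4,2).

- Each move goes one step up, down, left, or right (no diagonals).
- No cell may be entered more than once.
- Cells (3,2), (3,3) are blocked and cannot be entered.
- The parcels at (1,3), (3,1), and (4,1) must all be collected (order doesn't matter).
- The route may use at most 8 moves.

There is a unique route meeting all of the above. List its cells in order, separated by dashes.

(2,2) - (2,3) - (1,3) - (1,2) - (1,1) - (2,1) - (3,1) - (4,1) - (4,2)

The 8-move cap with required stops at (1,3), (3,1), (4,1) leaves no slack for detours.
Route from (2,2): right to (2,3), up to (1,3), 2× left (reaching (1,1)), 3× down (reaching (4,1)), right to (4,2) — 8 moves in all.
Check: all required cells visited; 8 ≤ 8 moves.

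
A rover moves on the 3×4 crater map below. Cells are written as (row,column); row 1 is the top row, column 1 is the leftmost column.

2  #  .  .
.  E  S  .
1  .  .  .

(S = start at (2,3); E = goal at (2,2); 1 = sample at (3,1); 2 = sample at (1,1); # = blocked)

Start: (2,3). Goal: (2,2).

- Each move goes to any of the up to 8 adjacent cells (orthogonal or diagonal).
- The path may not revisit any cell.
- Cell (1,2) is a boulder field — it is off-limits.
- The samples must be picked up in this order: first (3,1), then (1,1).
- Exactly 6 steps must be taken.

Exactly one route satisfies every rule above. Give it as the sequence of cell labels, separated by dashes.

(2,3) - (3,3) - (3,2) - (3,1) - (2,1) - (1,1) - (2,2)

The waypoints must appear in the order (3,1), (1,1), with no cell reused.
Route from (2,3): down to (3,3), 2× left (reaching (3,1)), 2× up (reaching (1,1)), down-right to (2,2) — 6 moves in all.
Check: order respected (1 at step 3, 2 at step 5); 6 moves as required.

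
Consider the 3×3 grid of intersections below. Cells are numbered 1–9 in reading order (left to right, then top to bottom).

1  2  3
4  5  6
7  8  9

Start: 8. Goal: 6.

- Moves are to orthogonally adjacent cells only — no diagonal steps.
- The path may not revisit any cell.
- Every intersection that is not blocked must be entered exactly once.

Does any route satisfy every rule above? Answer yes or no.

no

Colour the cells like a checkerboard: each orthogonal step flips colour, so a Hamiltonian route alternates colours. Here there are 5 cells of one colour and 4 of the other, with start on the same colour as the goal — the counts and endpoints can't be arranged into an alternating sequence of length 9, so no Hamiltonian route exists.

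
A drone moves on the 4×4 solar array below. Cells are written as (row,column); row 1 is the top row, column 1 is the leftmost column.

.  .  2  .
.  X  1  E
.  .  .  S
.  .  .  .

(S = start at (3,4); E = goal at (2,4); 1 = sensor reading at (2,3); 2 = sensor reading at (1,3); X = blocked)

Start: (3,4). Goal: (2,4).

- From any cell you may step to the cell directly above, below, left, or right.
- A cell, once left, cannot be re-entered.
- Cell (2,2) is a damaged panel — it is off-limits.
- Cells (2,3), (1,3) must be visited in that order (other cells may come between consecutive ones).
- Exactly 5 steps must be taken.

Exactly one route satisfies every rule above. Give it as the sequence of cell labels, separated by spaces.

(3,4) (3,3) (2,3) (1,3) (1,4) (2,4)

The waypoints must appear in the order (2,3), (1,3), with no cell reused.
Route from (3,4): left to (3,3), 2× up (reaching (1,3)), right to (1,4), down to (2,4) — 5 moves in all.
Check: order respected (1 at step 2, 2 at step 3); 5 moves as required.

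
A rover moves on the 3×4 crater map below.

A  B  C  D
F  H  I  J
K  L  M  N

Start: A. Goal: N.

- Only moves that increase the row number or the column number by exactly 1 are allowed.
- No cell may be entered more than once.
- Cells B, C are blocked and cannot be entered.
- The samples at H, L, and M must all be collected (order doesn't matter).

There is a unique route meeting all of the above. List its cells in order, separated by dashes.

Moves only go right or down, so the column and row indices never decrease.
Route from A: down 1 to F, right 1 to H, down 1 to L, right 2 to N — 5 moves in all.
Check: all required cells visited.

A - F - H - L - M - N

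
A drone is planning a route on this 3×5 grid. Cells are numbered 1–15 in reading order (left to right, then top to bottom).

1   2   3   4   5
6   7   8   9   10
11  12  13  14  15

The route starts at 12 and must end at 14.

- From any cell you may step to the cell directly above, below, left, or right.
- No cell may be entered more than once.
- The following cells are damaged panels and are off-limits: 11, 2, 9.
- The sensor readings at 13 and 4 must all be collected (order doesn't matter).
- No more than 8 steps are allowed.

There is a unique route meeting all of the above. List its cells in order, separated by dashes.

12 - 13 - 8 - 3 - 4 - 5 - 10 - 15 - 14

The 8-move cap with required stops at 13, 4 leaves no slack for detours.
Route from 12: right 1 to 13, up 2 to 3, right 2 to 5, down 2 to 15, left 1 to 14 — 8 moves in all.
Check: all required cells visited; 8 ≤ 8 moves.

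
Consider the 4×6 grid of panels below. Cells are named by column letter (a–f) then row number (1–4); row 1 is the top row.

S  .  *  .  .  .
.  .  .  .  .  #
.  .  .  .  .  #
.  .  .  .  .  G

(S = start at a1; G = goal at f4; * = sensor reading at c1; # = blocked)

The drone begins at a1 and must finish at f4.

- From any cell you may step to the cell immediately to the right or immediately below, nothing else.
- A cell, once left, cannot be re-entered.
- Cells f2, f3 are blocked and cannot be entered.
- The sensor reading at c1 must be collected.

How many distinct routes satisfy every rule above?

A right/down-only route from a1 to f4 makes exactly 3 down-moves and 5 right-moves in some order.
With no other constraints that would be C(8,3) = 56 routes.
Split at c1 and multiply the segment counts (each segment already excludes blocked cells): a1→c1: 1; c1→f4: 10; product = 10.
That gives 10 routes.

10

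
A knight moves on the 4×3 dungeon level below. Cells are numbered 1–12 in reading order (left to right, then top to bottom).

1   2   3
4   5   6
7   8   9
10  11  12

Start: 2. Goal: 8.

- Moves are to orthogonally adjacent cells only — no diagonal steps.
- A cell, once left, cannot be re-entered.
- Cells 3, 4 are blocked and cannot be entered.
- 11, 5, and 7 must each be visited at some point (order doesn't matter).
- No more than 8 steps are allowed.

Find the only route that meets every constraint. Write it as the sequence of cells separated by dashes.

2 - 5 - 6 - 9 - 12 - 11 - 10 - 7 - 8

The budget equals the shortest possible length, so every move has to be on a shortest route through the required cells.
Route from 2: down 1 to 5, right 1 to 6, down 2 to 12, left 2 to 10, up 1 to 7, right 1 to 8 — 8 moves in all.
Check: all required cells visited; 8 ≤ 8 moves.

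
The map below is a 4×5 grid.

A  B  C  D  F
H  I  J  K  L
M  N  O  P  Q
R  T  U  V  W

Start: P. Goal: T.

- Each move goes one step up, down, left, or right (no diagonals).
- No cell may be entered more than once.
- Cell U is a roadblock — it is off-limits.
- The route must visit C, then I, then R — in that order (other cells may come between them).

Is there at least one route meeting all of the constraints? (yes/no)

yes

One route that works: P → K → D → C → J → I → N → M → R → T.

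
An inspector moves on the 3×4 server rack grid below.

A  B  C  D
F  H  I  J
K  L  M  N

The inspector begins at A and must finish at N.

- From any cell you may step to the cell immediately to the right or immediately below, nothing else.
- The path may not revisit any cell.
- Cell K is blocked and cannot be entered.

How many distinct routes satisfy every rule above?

9

A right/down-only route from A to N makes exactly 2 down-moves and 3 right-moves in some order.
With no other constraints that would be C(5,2) = 10 routes.
Subtract routes through each blocked cell (inclusion–exclusion for overlaps): − through K: 1 → 9.
That gives 9 routes.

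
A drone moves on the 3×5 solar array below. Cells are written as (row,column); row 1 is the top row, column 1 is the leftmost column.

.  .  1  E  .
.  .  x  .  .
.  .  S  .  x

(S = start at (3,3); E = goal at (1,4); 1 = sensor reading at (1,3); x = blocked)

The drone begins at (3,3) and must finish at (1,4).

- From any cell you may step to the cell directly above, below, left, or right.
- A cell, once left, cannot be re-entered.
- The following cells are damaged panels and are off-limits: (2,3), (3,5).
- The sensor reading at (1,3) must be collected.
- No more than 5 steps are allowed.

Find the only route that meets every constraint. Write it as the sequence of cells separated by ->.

(3,3) -> (3,2) -> (2,2) -> (1,2) -> (1,3) -> (1,4)

The 5-move cap with required stops at (1,3) leaves no slack for detours.
Route from (3,3): left 1 to (3,2), up 2 to (1,2), right 2 to (1,4) — 5 moves in all.
Check: all required cells visited; 5 ≤ 5 moves.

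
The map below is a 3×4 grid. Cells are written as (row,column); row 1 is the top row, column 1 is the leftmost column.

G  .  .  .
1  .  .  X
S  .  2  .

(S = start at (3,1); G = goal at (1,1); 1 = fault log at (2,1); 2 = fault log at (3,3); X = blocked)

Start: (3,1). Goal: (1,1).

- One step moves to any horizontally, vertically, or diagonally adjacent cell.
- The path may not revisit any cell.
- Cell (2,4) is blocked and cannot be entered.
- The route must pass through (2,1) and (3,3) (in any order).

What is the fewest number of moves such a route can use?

5

Any route passes through (2,1) and (3,3) in some order between (3,1) and (1,1). Summing Chebyshev distances along each leg and taking the cheapest ordering ((3,1) → (2,1) → (3,3) → (1,1)) gives a lower bound of 1 + 2 + 2 = 5 moves.
A route of 5 moves achieves this: (3,1) → (2,1) → (3,2) → (3,3) → (2,2) → (1,1).
Since 5 matches the lower bound, it is optimal.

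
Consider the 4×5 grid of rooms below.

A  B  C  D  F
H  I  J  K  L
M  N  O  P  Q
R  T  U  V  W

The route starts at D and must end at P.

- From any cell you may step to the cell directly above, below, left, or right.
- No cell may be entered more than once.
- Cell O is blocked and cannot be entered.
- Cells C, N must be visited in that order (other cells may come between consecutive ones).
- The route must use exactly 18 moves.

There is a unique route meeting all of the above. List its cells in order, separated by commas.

D, F, L, K, J, C, B, A, H, I, N, M, R, T, U, V, W, Q, P

The waypoints must appear in the order C, N, with no cell reused.
Route from D: right to F, down to L, 2× left (reaching J), up to C, 2× left (reaching A), down to H, right to I, down to N, left to M, down to R, 4× right (reaching W), up to Q, left to P — 18 moves in all.
Check: order respected (C at step 5, N at step 10); 18 moves as required.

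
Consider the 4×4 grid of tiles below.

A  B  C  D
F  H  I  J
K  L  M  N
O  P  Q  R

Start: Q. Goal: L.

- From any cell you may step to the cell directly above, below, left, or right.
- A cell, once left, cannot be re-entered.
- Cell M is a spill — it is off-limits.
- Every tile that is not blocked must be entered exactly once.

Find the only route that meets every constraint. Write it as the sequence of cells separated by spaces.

Q R N J D C I H B A F K O P L

Need to visit all 15 open cells exactly once, starting at Q and ending at L.
Cell R has only two open neighbours (N and Q), so the path must pass straight through it: one of those is the cell it's entered from and the other is where it exits.
Route from Q: right to R, 3× up (reaching D), left to C, down to I, left to H, up to B, left to A, 3× down (reaching O), right to P, up to L — 14 moves in all.
Check: all 15 open cells covered.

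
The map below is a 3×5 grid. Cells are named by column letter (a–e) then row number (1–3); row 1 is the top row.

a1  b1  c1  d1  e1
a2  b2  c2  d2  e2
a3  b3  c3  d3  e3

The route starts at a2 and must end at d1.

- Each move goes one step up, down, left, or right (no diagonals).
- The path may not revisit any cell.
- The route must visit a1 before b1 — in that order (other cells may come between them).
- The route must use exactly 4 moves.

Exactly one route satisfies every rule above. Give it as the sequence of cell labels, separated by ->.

a2 -> a1 -> b1 -> c1 -> d1

The waypoints must appear in the order a1, b1, with no cell reused.
Route from a2: up 1 to a1, right 3 to d1 — 4 moves in all.
Check: order respected (a1 at step 1, b1 at step 2); 4 moves as required.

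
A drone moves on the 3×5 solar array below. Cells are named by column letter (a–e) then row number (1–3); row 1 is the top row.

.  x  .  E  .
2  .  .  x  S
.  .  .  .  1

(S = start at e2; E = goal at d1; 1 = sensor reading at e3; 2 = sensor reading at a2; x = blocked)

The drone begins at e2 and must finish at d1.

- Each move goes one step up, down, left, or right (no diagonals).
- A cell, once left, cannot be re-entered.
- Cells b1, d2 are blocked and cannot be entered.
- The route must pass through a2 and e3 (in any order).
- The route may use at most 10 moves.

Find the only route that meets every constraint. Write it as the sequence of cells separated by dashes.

e2 - e3 - d3 - c3 - b3 - a3 - a2 - b2 - c2 - c1 - d1

The 10-move cap with required stops at a2, e3 leaves no slack for detours.
Route from e2: down 1 to e3, left 4 to a3, up 1 to a2, right 2 to c2, up 1 to c1, right 1 to d1 — 10 moves in all.
Check: all required cells visited; 10 ≤ 10 moves.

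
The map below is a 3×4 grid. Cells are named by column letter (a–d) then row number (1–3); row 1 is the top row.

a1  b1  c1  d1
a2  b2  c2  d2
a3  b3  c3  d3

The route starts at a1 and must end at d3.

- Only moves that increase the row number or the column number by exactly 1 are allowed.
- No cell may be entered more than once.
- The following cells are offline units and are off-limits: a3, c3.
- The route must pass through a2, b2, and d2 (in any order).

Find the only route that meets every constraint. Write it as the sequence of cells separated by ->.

Moves only go right or down, so the column and row indices never decrease.
Route from a1: down to a2, 3× right (reaching d2), down to d3 — 5 moves in all.
Check: all required cells visited.

a1 -> a2 -> b2 -> c2 -> d2 -> d3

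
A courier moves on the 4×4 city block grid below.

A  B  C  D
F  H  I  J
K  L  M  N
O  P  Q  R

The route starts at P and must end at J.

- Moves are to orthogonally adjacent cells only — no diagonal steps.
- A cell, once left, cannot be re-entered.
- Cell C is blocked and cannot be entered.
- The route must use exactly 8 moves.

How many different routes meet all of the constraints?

Need simple routes of exactly 8 moves from P to J (Manhattan distance 4, so 2 moves are spent on a detour and 2 undoing it).
Branch systematically from the start, pruning whenever the remaining move budget drops below the Manhattan distance to J or differs from it in parity. Grouping the completions by first move — via L: 3; via O: 6; via Q: 2 — and summing: 3 + 6 + 2 = 11.
That gives 11 routes.

11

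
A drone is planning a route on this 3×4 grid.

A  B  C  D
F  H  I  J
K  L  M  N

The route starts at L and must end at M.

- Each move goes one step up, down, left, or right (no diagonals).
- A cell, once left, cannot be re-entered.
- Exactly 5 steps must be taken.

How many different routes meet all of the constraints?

Need simple routes of exactly 5 moves from L to M (Manhattan distance 1, so 2 moves are spent on a detour and 2 undoing it).
Enumerating: L H B C I M | L H I J N M | L K F H I M.
That gives 3 routes.

3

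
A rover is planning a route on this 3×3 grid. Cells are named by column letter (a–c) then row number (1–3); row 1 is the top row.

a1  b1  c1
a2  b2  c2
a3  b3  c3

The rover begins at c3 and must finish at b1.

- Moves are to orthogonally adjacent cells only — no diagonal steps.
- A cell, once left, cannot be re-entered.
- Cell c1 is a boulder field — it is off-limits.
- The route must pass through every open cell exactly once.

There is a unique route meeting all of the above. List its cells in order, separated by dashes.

c3 - c2 - b2 - b3 - a3 - a2 - a1 - b1

Need to visit all 8 open cells exactly once, starting at c3 and ending at b1.
Cell a3 has only two open neighbours (a2 and b3), so the path must pass straight through it: one of those is the cell it's entered from and the other is where it exits.
Route from c3: up to c2, left to b2, down to b3, left to a3, 2× up (reaching a1), right to b1 — 7 moves in all.
Check: all 8 open cells covered.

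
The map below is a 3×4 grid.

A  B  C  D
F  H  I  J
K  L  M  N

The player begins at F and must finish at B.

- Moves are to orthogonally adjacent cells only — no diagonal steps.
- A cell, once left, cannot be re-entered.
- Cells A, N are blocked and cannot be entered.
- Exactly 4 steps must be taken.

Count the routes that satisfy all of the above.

2

Need simple routes of exactly 4 moves from F to B (Manhattan distance 2, so 1 moves are spent on a detour and 1 undoing it).
Enumerating: F K L H B | F H I C B.
That gives 2 routes.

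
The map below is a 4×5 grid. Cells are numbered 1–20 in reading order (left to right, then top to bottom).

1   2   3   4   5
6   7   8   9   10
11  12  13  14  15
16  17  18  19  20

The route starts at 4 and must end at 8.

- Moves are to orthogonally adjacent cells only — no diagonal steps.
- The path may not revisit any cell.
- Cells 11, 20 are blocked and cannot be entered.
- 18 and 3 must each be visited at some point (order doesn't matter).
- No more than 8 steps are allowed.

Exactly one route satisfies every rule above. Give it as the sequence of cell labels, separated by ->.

Any route must reach 18 and 3 and still end at 8 within 8 moves, so the order of the required stops is forced.
Route from 4: 2× left (reaching 2), 3× down (reaching 17), right to 18, 2× up (reaching 8) — 8 moves in all.
Check: all required cells visited; 8 ≤ 8 moves.

4 -> 3 -> 2 -> 7 -> 12 -> 17 -> 18 -> 13 -> 8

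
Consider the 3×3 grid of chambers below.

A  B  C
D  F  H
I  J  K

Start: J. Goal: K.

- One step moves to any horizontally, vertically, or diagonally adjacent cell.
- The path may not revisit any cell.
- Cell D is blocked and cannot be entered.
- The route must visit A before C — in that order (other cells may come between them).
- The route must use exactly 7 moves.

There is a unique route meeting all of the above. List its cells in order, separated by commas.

The waypoints must appear in the order A, C, with no cell reused.
Route from J: left to I, up-right to F, up-left to A, 2× right (reaching C), 2× down (reaching K) — 7 moves in all.
Check: order respected (A at step 3, C at step 5); 7 moves as required.

J, I, F, A, B, C, H, K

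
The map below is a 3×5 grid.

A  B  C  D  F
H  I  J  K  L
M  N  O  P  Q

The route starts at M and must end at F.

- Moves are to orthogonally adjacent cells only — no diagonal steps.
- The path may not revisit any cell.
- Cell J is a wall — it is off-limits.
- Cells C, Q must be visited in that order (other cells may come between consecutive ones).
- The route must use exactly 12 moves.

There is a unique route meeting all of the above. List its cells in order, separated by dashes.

The waypoints must appear in the order C, Q, with no cell reused.
Route from M: right 1 to N, up 1 to I, left 1 to H, up 1 to A, right 3 to D, down 2 to P, right 1 to Q, up 2 to F — 12 moves in all.
Check: order respected (C at step 6, Q at step 10); 12 moves as required.

M - N - I - H - A - B - C - D - K - P - Q - L - F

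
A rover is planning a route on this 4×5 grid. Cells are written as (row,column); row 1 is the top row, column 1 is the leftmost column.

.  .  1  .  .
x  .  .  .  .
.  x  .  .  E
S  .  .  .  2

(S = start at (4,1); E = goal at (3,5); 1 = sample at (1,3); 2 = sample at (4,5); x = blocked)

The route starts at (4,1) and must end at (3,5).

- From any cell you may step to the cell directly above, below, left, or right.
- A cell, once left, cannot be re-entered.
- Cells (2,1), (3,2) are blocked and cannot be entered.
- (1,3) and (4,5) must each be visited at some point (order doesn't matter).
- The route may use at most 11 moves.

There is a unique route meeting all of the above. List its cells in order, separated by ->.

(4,1) -> (4,2) -> (4,3) -> (3,3) -> (2,3) -> (1,3) -> (1,4) -> (2,4) -> (3,4) -> (4,4) -> (4,5) -> (3,5)

The 11-move cap with required stops at (1,3), (4,5) leaves no slack for detours.
Route from (4,1): 2× right (reaching (4,3)), 3× up (reaching (1,3)), right to (1,4), 3× down (reaching (4,4)), right to (4,5), up to (3,5) — 11 moves in all.
Check: all required cells visited; 11 ≤ 11 moves.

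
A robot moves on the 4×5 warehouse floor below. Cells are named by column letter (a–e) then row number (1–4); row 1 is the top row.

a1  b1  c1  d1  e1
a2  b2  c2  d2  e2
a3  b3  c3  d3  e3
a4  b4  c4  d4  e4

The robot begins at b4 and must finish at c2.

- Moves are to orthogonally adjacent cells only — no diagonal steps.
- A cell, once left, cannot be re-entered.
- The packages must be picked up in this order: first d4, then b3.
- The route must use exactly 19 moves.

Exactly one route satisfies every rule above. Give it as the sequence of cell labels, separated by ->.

The waypoints must appear in the order d4, b3, with no cell reused.
Route from b4: left to a4, 3× up (reaching a1), 4× right (reaching e1), down to e2, left to d2, down to d3, right to e3, down to e4, 2× left (reaching c4), up to c3, left to b3, up to b2, right to c2 — 19 moves in all.
Check: order respected (d4 at step 14, b3 at step 17); 19 moves as required.

b4 -> a4 -> a3 -> a2 -> a1 -> b1 -> c1 -> d1 -> e1 -> e2 -> d2 -> d3 -> e3 -> e4 -> d4 -> c4 -> c3 -> b3 -> b2 -> c2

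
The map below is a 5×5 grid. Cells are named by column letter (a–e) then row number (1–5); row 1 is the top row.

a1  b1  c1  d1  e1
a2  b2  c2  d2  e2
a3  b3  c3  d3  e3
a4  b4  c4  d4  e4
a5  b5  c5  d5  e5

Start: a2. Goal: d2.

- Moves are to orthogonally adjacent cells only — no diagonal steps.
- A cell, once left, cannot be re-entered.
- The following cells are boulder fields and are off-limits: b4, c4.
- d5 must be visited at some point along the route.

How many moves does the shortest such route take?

9

Any route passes through d5 somewhere between a2 and d2. Summing Manhattan distances along the two legs (a2 → d5 → d2) gives a lower bound of 6 + 3 = 9 moves.
A route of 9 moves achieves this: a2 → a3 → a4 → a5 → b5 → c5 → d5 → d4 → d3 → d2.
Since 9 matches the lower bound, it is optimal.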